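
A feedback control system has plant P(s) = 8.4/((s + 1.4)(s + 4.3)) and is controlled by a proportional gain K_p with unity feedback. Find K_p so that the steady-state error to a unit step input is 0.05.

For a type-0 loop with proportional control, e_ss = 1/(1 + K_p·P(0)).
P(0) = 1.395. Require 1/(1 + K_p·1.395) = 0.05, so 1 + 1.395·K_p = 20.
K_p = (20 − 1)/1.395 = 13.6.

K_p = 13.6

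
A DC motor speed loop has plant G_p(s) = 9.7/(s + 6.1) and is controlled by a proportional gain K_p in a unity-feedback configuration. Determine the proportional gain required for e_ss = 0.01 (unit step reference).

For a type-0 loop with proportional control, e_ss = 1/(1 + K_p·G_p(0)).
G_p(0) = 1.59. Require 1/(1 + K_p·1.59) = 0.01, so 1 + 1.59·K_p = 100.
K_p = (100 − 1)/1.59 = 62.3.

K_p = 62.3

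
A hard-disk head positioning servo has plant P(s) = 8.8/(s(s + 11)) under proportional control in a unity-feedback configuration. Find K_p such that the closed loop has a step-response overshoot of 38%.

From %OS = 100·exp(−πζ/√(1−ζ²)) = 38%, ζ = −ln(0.38)/√(π²+ln²(0.38)) = 0.2943.
Characteristic equation s² + 11s + 8.8K_p = 0 gives ζ = 11/(2√(8.8K_p)).
Setting ζ = 0.2943: √(8.8K_p) = 11/(2·0.2943) = 18.69, so K_p = 349.1/8.8 = 39.7.

K_p = 39.7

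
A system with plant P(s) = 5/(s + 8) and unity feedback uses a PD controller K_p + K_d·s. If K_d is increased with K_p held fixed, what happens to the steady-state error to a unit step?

K_d affects only the transient (the s-coefficient); the DC loop gain, and hence e_ss, depends only on K_p.

unchanged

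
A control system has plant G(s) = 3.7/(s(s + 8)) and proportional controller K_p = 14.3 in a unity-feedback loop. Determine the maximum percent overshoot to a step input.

12.6%

The closed-loop denominator s² + 8s + 52.91 gives ω_n = √52.91 = 7.274 and ζ = 8/(2ω_n) = 0.5499.
%OS = 100·exp(−πζ/√(1−ζ²)) = 100·exp(−π·0.5499/√0.6976) = 12.6%.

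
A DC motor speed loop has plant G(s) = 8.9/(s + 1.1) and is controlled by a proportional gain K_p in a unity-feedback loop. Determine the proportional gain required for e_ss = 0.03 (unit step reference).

K_p = 4

The loop is type 0, so e_ss(step) = 1/(1 + K_pos) with K_pos = K_p·G(0).
G(0) = 8.091. Require 1/(1 + K_p·8.091) = 0.03, so 1 + 8.091·K_p = 33.33.
K_p = (33.33 − 1)/8.091 = 4.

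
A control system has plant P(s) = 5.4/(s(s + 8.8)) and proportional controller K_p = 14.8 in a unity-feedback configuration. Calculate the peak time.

The closed-loop denominator s² + 8.8s + 79.92 gives ω_n = √79.92 = 8.94 and ζ = 8.8/(2ω_n) = 0.4922.
Damped frequency ω_d = ω_n√(1−ζ²) = 7.782 rad/s, so peak time T_p = π/ω_d = 0.404 s.

T_p = 0.404 s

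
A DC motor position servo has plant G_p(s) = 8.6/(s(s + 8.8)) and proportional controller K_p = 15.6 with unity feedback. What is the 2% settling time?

T_s ≈ 0.909 s

Closed-loop characteristic equation: s² + 8.8s + 134.2 = 0, so ω_n = 11.58 rad/s and ζ = 8.8/(2·11.58) = 0.3799.
2% settling time T_s ≈ 4/(ζω_n) = 4/4.4 = 0.909 s.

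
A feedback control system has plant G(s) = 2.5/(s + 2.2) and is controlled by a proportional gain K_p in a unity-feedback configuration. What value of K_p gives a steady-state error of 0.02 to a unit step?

For a type-0 loop with proportional control, e_ss = 1/(1 + K_p·G(0)).
G(0) = 1.136. Require 1/(1 + K_p·1.136) = 0.02, so 1 + 1.136·K_p = 50.
K_p = (50 − 1)/1.136 = 43.1.

K_p = 43.1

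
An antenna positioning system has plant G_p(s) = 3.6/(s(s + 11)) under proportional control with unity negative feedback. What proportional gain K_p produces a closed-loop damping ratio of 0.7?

Closed-loop characteristic equation: s² + 11s + K_p·3.6 = 0.
So ω_n = √(3.6K_p) and 2ζω_n = 11, giving ζ = 11/(2√(3.6K_p)).
Setting ζ = 0.7: √(3.6K_p) = 11/(2·0.7) = 7.857, so K_p = 61.73/3.6 = 17.1.

K_p = 17.1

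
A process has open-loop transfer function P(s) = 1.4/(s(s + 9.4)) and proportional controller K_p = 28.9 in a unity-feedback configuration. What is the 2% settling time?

T_s ≈ 0.851 s

The closed-loop denominator s² + 9.4s + 40.46 gives ω_n = √40.46 = 6.361 and ζ = 9.4/(2ω_n) = 0.7389.
2% settling time T_s ≈ 4/(ζω_n) = 4/4.7 = 0.851 s.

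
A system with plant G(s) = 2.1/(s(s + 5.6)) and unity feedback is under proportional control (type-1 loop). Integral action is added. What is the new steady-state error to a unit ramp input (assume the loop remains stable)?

The integrator raises the loop to type 2, so K_v → ∞ and e_ss to a ramp is zero.

0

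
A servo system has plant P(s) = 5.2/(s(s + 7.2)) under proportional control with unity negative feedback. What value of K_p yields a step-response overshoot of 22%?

K_p = 13.2

From %OS = 100·exp(−πζ/√(1−ζ²)) = 22%, ζ = −ln(0.22)/√(π²+ln²(0.22)) = 0.4342.
Characteristic equation s² + 7.2s + 5.2K_p = 0 gives ζ = 7.2/(2√(5.2K_p)).
Setting ζ = 0.4342: √(5.2K_p) = 7.2/(2·0.4342) = 8.292, so K_p = 68.75/5.2 = 13.2.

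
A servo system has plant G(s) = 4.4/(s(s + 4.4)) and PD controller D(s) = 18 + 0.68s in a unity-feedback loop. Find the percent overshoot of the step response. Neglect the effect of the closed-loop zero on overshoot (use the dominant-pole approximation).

23.8%

Forward path: (18 + 0.68s)·4.4/(s(s+4.4)). The closed-loop characteristic equation is s² + (4.4 + 4.4·0.68)s + 4.4·18 = 0.
That is s² + 7.392s + 79.2 = 0, so ω_n = 8.899 rad/s and ζ = 7.392/(2·8.899) = 0.4153.
%OS = 100·exp(−πζ/√(1−ζ²)) = 23.8%.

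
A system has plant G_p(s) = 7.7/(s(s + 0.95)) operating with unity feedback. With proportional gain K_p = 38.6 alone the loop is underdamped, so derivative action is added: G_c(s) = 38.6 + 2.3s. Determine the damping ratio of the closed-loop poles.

ζ = 0.541

Forward path: (38.6 + 2.3s)·7.7/(s(s+0.95)). The closed-loop characteristic equation is s² + (0.95 + 7.7·2.3)s + 7.7·38.6 = 0.
That is s² + 18.66s + 297.2 = 0, so ω_n = 17.24 rad/s and ζ = 18.66/(2·17.24) = 0.5412.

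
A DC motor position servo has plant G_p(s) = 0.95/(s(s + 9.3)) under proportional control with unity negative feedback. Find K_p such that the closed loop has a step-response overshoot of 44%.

K_p = 356

From %OS = 100·exp(−πζ/√(1−ζ²)) = 44%, ζ = −ln(0.44)/√(π²+ln²(0.44)) = 0.2528.
Characteristic equation s² + 9.3s + 0.95K_p = 0 gives ζ = 9.3/(2√(0.95K_p)).
Setting ζ = 0.2528: √(0.95K_p) = 9.3/(2·0.2528) = 18.39, so K_p = 338.2/0.95 = 356.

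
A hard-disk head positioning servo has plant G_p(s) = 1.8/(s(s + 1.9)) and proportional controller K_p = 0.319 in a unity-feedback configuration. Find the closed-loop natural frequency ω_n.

ω_n = 0.758 rad/s

With unity feedback the closed-loop characteristic equation is s² + 1.9s + 0.319·1.8 = s² + 1.9s + 0.5742 = 0.
So ω_n² = 0.5742 ⇒ ω_n = 0.7578 rad/s, and ζ = 1.9/(2ω_n) = 1.25.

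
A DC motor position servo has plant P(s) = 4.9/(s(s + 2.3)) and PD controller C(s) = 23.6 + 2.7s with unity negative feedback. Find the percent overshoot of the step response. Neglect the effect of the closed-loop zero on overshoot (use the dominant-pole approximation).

3.77%

Forward path: (23.6 + 2.7s)·4.9/(s(s+2.3)). The closed-loop characteristic equation is s² + (2.3 + 4.9·2.7)s + 4.9·23.6 = 0.
That is s² + 15.53s + 115.6 = 0, so ω_n = 10.75 rad/s and ζ = 15.53/(2·10.75) = 0.7221.
%OS = 100·exp(−πζ/√(1−ζ²)) = 3.77%.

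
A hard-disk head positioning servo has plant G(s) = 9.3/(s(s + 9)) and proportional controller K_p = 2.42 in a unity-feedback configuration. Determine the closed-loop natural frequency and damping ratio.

1 + K_p·G(s) = 0 gives s² + 9s + 22.51 = 0.
Matching s² + 2ζω_n s + ω_n²: ω_n = √22.51 = 4.744 rad/s and 2ζω_n = 9, so ζ = 9/(2·4.744) = 0.949.

ω_n = 4.74 rad/s, ζ = 0.949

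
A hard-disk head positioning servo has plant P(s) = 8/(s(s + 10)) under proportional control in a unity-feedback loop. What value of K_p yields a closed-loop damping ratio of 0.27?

Closed-loop characteristic equation: s² + 10s + K_p·8 = 0.
So ω_n = √(8K_p) and 2ζω_n = 10, giving ζ = 10/(2√(8K_p)).
Setting ζ = 0.27: √(8K_p) = 10/(2·0.27) = 18.52, so K_p = 342.9/8 = 42.9.

K_p = 42.9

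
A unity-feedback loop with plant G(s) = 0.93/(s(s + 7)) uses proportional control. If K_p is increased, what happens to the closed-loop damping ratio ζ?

ζ = 7/(2√(0.93K_p)); increasing K_p raises the denominator, so ζ falls.

decrease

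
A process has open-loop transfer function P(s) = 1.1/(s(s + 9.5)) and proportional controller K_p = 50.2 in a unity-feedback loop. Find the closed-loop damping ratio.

The closed-loop denominator is s(s+9.5) + 50.2·1.1 = s² + 9.5s + 55.22.
Matching s² + 2ζω_n s + ω_n²: ω_n = √55.22 = 7.431 rad/s and 2ζω_n = 9.5, so ζ = 9.5/(2·7.431) = 0.639.

ζ = 0.639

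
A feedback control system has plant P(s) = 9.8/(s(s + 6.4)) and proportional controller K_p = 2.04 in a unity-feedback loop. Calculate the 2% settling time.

From 1 + K_pP(s) = 0: s² + 6.4s + 19.99 = 0 ⇒ ω_n = 4.471, ζ = 0.7157.
2% settling time T_s ≈ 4/(ζω_n) = 4/3.2 = 1.25 s.

T_s ≈ 1.25 s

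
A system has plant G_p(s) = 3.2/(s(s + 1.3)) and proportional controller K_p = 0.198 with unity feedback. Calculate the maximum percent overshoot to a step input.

From 1 + K_pG_p(s) = 0: s² + 1.3s + 0.6336 = 0 ⇒ ω_n = 0.796, ζ = 0.8166.
%OS = 100·exp(−πζ/√(1−ζ²)) = 100·exp(−π·0.8166/√0.3332) = 1.17%.

1.17%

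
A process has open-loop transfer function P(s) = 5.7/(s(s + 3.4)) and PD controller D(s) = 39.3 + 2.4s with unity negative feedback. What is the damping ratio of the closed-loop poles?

ζ = 0.571

Forward path: (39.3 + 2.4s)·5.7/(s(s+3.4)). The closed-loop characteristic equation is s² + (3.4 + 5.7·2.4)s + 5.7·39.3 = 0.
That is s² + 17.08s + 224 = 0, so ω_n = 14.97 rad/s and ζ = 17.08/(2·14.97) = 0.5706.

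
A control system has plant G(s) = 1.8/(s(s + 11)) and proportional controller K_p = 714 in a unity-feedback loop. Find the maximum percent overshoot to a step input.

Closed-loop characteristic equation: s² + 11s + 1285 = 0, so ω_n = 35.85 rad/s and ζ = 11/(2·35.85) = 0.1534.
%OS = 100·exp(−πζ/√(1−ζ²)) = 100·exp(−π·0.1534/√0.9765) = 61.4%.

61.4%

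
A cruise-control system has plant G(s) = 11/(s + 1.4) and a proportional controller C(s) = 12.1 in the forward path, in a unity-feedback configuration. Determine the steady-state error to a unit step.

0.0104

The loop is type 0. Static position error constant K_pos = C(0)·G(0) = 12.1·7.857 = 95.07.
Steady-state error to a unit step: e_ss = 1/(1+K_pos) = 1/96.07 = 0.0104.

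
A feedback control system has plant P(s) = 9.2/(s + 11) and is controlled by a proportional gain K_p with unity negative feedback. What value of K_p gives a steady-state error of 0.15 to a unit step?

The loop is type 0, so e_ss(step) = 1/(1 + K_pos) with K_pos = K_p·P(0).
P(0) = 0.8364. Require 1/(1 + K_p·0.8364) = 0.15, so 1 + 0.8364·K_p = 6.667.
K_p = (6.667 − 1)/0.8364 = 6.78.

K_p = 6.78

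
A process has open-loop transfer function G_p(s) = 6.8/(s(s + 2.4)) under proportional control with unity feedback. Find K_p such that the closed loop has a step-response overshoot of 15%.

From %OS = 100·exp(−πζ/√(1−ζ²)) = 15%, ζ = −ln(0.15)/√(π²+ln²(0.15)) = 0.5169.
Characteristic equation s² + 2.4s + 6.8K_p = 0 gives ζ = 2.4/(2√(6.8K_p)).
Setting ζ = 0.5169: √(6.8K_p) = 2.4/(2·0.5169) = 2.321, so K_p = 5.389/6.8 = 0.792.

K_p = 0.792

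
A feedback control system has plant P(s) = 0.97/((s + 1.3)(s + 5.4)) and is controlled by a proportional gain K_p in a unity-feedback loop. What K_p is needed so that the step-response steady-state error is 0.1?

K_p = 65.1

The loop is type 0, so e_ss(step) = 1/(1 + K_pos) with K_pos = K_p·P(0).
P(0) = 0.1382. Require 1/(1 + K_p·0.1382) = 0.1, so 1 + 0.1382·K_p = 10.
K_p = (10 − 1)/0.1382 = 65.1.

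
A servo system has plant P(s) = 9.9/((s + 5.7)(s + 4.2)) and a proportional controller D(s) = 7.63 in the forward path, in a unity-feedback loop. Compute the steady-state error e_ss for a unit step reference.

The loop is type 0. Static position error constant K_pos = D(0)·P(0) = 7.63·0.4135 = 3.155.
Steady-state error to a unit step: e_ss = 1/(1+K_pos) = 1/4.155 = 0.241.

0.241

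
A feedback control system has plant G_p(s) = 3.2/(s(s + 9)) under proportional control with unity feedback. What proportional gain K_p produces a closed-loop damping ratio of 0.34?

K_p = 54.7

Closed-loop characteristic equation: s² + 9s + K_p·3.2 = 0.
So ω_n = √(3.2K_p) and 2ζω_n = 9, giving ζ = 9/(2√(3.2K_p)).
Setting ζ = 0.34: √(3.2K_p) = 9/(2·0.34) = 13.24, so K_p = 175.2/3.2 = 54.7.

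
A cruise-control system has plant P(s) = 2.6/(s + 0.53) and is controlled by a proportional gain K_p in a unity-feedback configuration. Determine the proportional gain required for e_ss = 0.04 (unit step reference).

For a type-0 loop with proportional control, e_ss = 1/(1 + K_p·P(0)).
P(0) = 4.906. Require 1/(1 + K_p·4.906) = 0.04, so 1 + 4.906·K_p = 25.
K_p = (25 − 1)/4.906 = 4.89.

K_p = 4.89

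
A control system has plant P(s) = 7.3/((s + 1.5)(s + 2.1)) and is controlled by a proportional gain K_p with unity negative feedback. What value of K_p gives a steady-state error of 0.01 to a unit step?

For a type-0 loop with proportional control, e_ss = 1/(1 + K_p·P(0)).
P(0) = 2.317. Require 1/(1 + K_p·2.317) = 0.01, so 1 + 2.317·K_p = 100.
K_p = (100 − 1)/2.317 = 42.7.

K_p = 42.7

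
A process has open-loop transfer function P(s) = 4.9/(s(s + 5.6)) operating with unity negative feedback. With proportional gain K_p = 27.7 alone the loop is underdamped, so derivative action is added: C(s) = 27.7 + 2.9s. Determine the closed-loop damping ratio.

ζ = 0.85

Forward path: (27.7 + 2.9s)·4.9/(s(s+5.6)). The closed-loop characteristic equation is s² + (5.6 + 4.9·2.9)s + 4.9·27.7 = 0.
That is s² + 19.81s + 135.7 = 0, so ω_n = 11.65 rad/s and ζ = 19.81/(2·11.65) = 0.8502.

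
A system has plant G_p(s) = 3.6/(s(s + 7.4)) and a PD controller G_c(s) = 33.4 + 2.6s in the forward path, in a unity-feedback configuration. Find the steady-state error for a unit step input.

0

The open loop G_c(s)G_p(s) has a pole at the origin (type 1), so the static position error constant is infinite and e_ss = 1/(1+∞) = 0.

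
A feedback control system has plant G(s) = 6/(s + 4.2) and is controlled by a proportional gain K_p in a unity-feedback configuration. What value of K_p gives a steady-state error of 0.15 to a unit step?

For a type-0 loop with proportional control, e_ss = 1/(1 + K_p·G(0)).
G(0) = 1.429. Require 1/(1 + K_p·1.429) = 0.15, so 1 + 1.429·K_p = 6.667.
K_p = (6.667 − 1)/1.429 = 3.97.

K_p = 3.97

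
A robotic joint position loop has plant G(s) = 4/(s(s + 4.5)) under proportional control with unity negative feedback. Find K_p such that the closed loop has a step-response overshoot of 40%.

K_p = 16.1

From %OS = 100·exp(−πζ/√(1−ζ²)) = 40%, ζ = −ln(0.4)/√(π²+ln²(0.4)) = 0.28.
Characteristic equation s² + 4.5s + 4K_p = 0 gives ζ = 4.5/(2√(4K_p)).
Setting ζ = 0.28: √(4K_p) = 4.5/(2·0.28) = 8.036, so K_p = 64.57/4 = 16.1.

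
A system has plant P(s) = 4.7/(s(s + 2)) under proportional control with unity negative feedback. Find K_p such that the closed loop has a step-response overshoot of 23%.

From %OS = 100·exp(−πζ/√(1−ζ²)) = 23%, ζ = −ln(0.23)/√(π²+ln²(0.23)) = 0.4237.
Characteristic equation s² + 2s + 4.7K_p = 0 gives ζ = 2/(2√(4.7K_p)).
Setting ζ = 0.4237: √(4.7K_p) = 2/(2·0.4237) = 2.36, so K_p = 5.569/4.7 = 1.18.

K_p = 1.18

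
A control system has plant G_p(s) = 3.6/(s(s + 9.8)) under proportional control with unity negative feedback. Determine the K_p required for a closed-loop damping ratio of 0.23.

K_p = 126

Closed-loop characteristic equation: s² + 9.8s + K_p·3.6 = 0.
So ω_n = √(3.6K_p) and 2ζω_n = 9.8, giving ζ = 9.8/(2√(3.6K_p)).
Setting ζ = 0.23: √(3.6K_p) = 9.8/(2·0.23) = 21.3, so K_p = 453.9/3.6 = 126.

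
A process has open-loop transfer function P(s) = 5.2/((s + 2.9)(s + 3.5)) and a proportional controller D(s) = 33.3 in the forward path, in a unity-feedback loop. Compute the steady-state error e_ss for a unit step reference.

The loop is type 0. Static position error constant K_pos = D(0)·P(0) = 33.3·0.5123 = 17.06.
Steady-state error to a unit step: e_ss = 1/(1+K_pos) = 1/18.06 = 0.0554.

0.0554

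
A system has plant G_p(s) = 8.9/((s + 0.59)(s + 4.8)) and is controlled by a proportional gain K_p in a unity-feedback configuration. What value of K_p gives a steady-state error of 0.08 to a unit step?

For a type-0 loop with proportional control, e_ss = 1/(1 + K_p·G_p(0)).
G_p(0) = 3.143. Require 1/(1 + K_p·3.143) = 0.08, so 1 + 3.143·K_p = 12.5.
K_p = (12.5 − 1)/3.143 = 3.66.

K_p = 3.66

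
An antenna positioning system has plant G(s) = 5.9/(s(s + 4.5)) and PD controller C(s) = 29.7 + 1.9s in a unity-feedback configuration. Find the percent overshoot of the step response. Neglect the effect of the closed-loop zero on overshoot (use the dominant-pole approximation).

Forward path: (29.7 + 1.9s)·5.9/(s(s+4.5)). The closed-loop characteristic equation is s² + (4.5 + 5.9·1.9)s + 5.9·29.7 = 0.
That is s² + 15.71s + 175.2 = 0, so ω_n = 13.24 rad/s and ζ = 15.71/(2·13.24) = 0.5934.
%OS = 100·exp(−πζ/√(1−ζ²)) = 9.87%.

9.87%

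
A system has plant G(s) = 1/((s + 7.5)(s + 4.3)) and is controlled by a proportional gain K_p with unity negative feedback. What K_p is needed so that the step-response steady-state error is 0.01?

Steady-state error for a unit step on this type-0 loop is 1/(1 + K_p·G(0)).
G(0) = 0.03101. Require 1/(1 + K_p·0.03101) = 0.01, so 1 + 0.03101·K_p = 100.
K_p = (100 − 1)/0.03101 = 3190.

K_p = 3190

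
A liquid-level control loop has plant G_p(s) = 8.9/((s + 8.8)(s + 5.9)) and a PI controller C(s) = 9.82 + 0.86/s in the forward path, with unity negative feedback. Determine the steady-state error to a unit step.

The open loop C(s)G_p(s) has a pole at the origin (type 1), so the static position error constant is infinite and e_ss = 1/(1+∞) = 0.

0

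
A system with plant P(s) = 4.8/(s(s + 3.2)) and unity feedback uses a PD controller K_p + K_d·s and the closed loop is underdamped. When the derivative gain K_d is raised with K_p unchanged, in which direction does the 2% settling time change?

decrease

Characteristic equation s² + (3.2 + 4.8K_d)s + 4.8K_p = 0: raising K_d increases ζω_n = (3.2+4.8K_d)/2 while the loop stays underdamped, so T_s ≈ 4/(ζω_n) decreases.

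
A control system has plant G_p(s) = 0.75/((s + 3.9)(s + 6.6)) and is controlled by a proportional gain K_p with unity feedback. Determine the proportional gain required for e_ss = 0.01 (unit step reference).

The loop is type 0, so e_ss(step) = 1/(1 + K_pos) with K_pos = K_p·G_p(0).
G_p(0) = 0.02914. Require 1/(1 + K_p·0.02914) = 0.01, so 1 + 0.02914·K_p = 100.
K_p = (100 − 1)/0.02914 = 3400.

K_p = 3400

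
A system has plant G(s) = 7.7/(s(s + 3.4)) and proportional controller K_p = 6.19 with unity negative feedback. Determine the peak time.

The closed-loop denominator s² + 3.4s + 47.66 gives ω_n = √47.66 = 6.904 and ζ = 3.4/(2ω_n) = 0.2462.
Damped frequency ω_d = ω_n√(1−ζ²) = 6.691 rad/s, so peak time T_p = π/ω_d = 0.47 s.

T_p = 0.47 s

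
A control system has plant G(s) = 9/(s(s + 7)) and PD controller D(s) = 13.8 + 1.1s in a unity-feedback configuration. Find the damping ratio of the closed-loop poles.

Forward path: (13.8 + 1.1s)·9/(s(s+7)). The closed-loop characteristic equation is s² + (7 + 9·1.1)s + 9·13.8 = 0.
That is s² + 16.9s + 124.2 = 0, so ω_n = 11.14 rad/s and ζ = 16.9/(2·11.14) = 0.7582.

ζ = 0.758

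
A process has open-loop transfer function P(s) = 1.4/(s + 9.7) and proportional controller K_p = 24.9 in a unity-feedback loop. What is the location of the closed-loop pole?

Closed-loop transfer function: T(s) = K_p·P(s)/(1 + K_p·P(s)) = 34.86/(s + 9.7 + 34.86) = 34.86/(s + 44.56).
The closed-loop pole is at s = −44.56.

s = -44.56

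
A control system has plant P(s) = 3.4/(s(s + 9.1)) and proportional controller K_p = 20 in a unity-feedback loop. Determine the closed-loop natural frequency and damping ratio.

ω_n = 8.25 rad/s, ζ = 0.552

The closed-loop denominator is s(s+9.1) + 20·3.4 = s² + 9.1s + 68.
Matching s² + 2ζω_n s + ω_n²: ω_n = √68 = 8.246 rad/s and 2ζω_n = 9.1, so ζ = 9.1/(2·8.246) = 0.552.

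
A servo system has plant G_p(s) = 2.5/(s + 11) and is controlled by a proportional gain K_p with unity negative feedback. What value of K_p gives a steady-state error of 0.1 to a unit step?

The loop is type 0, so e_ss(step) = 1/(1 + K_pos) with K_pos = K_p·G_p(0).
G_p(0) = 0.2273. Require 1/(1 + K_p·0.2273) = 0.1, so 1 + 0.2273·K_p = 10.
K_p = (10 − 1)/0.2273 = 39.6.

K_p = 39.6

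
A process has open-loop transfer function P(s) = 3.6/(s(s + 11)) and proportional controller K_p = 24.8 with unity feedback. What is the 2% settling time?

Closed-loop characteristic equation: s² + 11s + 89.28 = 0, so ω_n = 9.449 rad/s and ζ = 11/(2·9.449) = 0.5821.
2% settling time T_s ≈ 4/(ζω_n) = 4/5.5 = 0.727 s.

T_s ≈ 0.727 s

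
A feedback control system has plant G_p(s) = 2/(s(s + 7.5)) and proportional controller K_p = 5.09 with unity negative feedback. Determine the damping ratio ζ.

ζ = 1.18

1 + K_p·G_p(s) = 0 gives s² + 7.5s + 10.18 = 0.
Matching s² + 2ζω_n s + ω_n²: ω_n = √10.18 = 3.191 rad/s and 2ζω_n = 7.5, so ζ = 7.5/(2·3.191) = 1.18.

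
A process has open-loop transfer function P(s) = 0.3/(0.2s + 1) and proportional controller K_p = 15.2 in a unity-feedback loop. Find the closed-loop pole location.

Closed loop: T(s) = K_p·P/(1+K_p·P) = 4.56/(0.2s + 1 + 4.56), with pole at s = −(1 + 4.56)/0.2 = −27.8.

s = -27.8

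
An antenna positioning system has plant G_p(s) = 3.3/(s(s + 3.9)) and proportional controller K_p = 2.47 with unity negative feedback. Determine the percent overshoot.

5.3%

Closed-loop characteristic equation: s² + 3.9s + 8.151 = 0, so ω_n = 2.855 rad/s and ζ = 3.9/(2·2.855) = 0.683.
%OS = 100·exp(−πζ/√(1−ζ²)) = 100·exp(−π·0.683/√0.5335) = 5.3%.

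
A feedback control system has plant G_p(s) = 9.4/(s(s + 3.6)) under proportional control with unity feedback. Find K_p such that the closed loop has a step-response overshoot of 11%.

From %OS = 100·exp(−πζ/√(1−ζ²)) = 11%, ζ = −ln(0.11)/√(π²+ln²(0.11)) = 0.5749.
Characteristic equation s² + 3.6s + 9.4K_p = 0 gives ζ = 3.6/(2√(9.4K_p)).
Setting ζ = 0.5749: √(9.4K_p) = 3.6/(2·0.5749) = 3.131, so K_p = 9.803/9.4 = 1.04.

K_p = 1.04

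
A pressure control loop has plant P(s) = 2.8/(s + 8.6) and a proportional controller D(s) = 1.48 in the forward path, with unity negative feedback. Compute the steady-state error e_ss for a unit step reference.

The loop is type 0. Static position error constant K_pos = D(0)·P(0) = 1.48·0.3256 = 0.4819.
Steady-state error to a unit step: e_ss = 1/(1+K_pos) = 1/1.482 = 0.675.

0.675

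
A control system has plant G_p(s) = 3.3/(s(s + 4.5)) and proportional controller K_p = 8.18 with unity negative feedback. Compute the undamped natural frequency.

1 + K_p·G_p(s) = 0 gives s² + 4.5s + 26.99 = 0.
Matching s² + 2ζω_n s + ω_n²: ω_n = √26.99 = 5.196 rad/s and 2ζω_n = 4.5, so ζ = 4.5/(2·5.196) = 0.433.

ω_n = 5.2 rad/s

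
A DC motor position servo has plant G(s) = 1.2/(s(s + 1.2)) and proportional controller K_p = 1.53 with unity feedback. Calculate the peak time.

T_p = 2.59 s

The closed-loop denominator s² + 1.2s + 1.836 gives ω_n = √1.836 = 1.355 and ζ = 1.2/(2ω_n) = 0.4428.
Damped frequency ω_d = ω_n√(1−ζ²) = 1.215 rad/s, so peak time T_p = π/ω_d = 2.59 s.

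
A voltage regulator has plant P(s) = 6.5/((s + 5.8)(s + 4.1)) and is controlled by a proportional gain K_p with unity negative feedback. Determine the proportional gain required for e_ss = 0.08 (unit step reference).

K_p = 42.1

Steady-state error for a unit step on this type-0 loop is 1/(1 + K_p·P(0)).
P(0) = 0.2733. Require 1/(1 + K_p·0.2733) = 0.08, so 1 + 0.2733·K_p = 12.5.
K_p = (12.5 − 1)/0.2733 = 42.1.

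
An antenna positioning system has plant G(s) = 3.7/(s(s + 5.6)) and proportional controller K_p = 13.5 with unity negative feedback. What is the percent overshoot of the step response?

25.8%

From 1 + K_pG(s) = 0: s² + 5.6s + 49.95 = 0 ⇒ ω_n = 7.068, ζ = 0.3962.
%OS = 100·exp(−πζ/√(1−ζ²)) = 100·exp(−π·0.3962/√0.843) = 25.8%.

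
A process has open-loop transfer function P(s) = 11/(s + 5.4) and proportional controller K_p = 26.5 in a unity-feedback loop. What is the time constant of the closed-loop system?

Closed-loop transfer function: T(s) = K_p·P(s)/(1 + K_p·P(s)) = 291.5/(s + 5.4 + 291.5) = 291.5/(s + 296.9).
Time constant τ = 1/296.9 = 0.00337 s.

τ = 0.00337 s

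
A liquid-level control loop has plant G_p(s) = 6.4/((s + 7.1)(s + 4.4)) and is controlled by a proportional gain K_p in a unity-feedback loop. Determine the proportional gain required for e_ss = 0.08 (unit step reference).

K_p = 56.1

For a type-0 loop with proportional control, e_ss = 1/(1 + K_p·G_p(0)).
G_p(0) = 0.2049. Require 1/(1 + K_p·0.2049) = 0.08, so 1 + 0.2049·K_p = 12.5.
K_p = (12.5 − 1)/0.2049 = 56.1.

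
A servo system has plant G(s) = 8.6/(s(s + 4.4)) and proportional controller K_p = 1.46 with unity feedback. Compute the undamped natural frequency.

The closed-loop denominator is s(s+4.4) + 1.46·8.6 = s² + 4.4s + 12.56.
Matching s² + 2ζω_n s + ω_n²: ω_n = √12.56 = 3.543 rad/s and 2ζω_n = 4.4, so ζ = 4.4/(2·3.543) = 0.621.

ω_n = 3.54 rad/s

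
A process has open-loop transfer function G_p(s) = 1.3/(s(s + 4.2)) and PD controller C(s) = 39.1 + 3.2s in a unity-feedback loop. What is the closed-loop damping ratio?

Forward path: (39.1 + 3.2s)·1.3/(s(s+4.2)). The closed-loop characteristic equation is s² + (4.2 + 1.3·3.2)s + 1.3·39.1 = 0.
That is s² + 8.36s + 50.83 = 0, so ω_n = 7.13 rad/s and ζ = 8.36/(2·7.13) = 0.5863.

ζ = 0.586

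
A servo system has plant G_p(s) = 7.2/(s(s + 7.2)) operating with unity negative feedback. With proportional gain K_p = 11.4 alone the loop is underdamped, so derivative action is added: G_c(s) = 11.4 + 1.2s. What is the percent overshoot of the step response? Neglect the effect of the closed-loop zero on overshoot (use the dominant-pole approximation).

Forward path: (11.4 + 1.2s)·7.2/(s(s+7.2)). The closed-loop characteristic equation is s² + (7.2 + 7.2·1.2)s + 7.2·11.4 = 0.
That is s² + 15.84s + 82.08 = 0, so ω_n = 9.06 rad/s and ζ = 15.84/(2·9.06) = 0.8742.
%OS = 100·exp(−πζ/√(1−ζ²)) = 0.35%.

0.35%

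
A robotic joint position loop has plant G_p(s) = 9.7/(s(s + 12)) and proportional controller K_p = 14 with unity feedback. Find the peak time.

Closed-loop characteristic equation: s² + 12s + 135.8 = 0, so ω_n = 11.65 rad/s and ζ = 12/(2·11.65) = 0.5149.
Damped frequency ω_d = ω_n√(1−ζ²) = 9.99 rad/s, so peak time T_p = π/ω_d = 0.314 s.

T_p = 0.314 s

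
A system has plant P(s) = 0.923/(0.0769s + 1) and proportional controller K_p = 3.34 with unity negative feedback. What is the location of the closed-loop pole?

s = -53.09

Closed loop: T(s) = K_p·P/(1+K_p·P) = 3.083/(0.0769s + 1 + 3.083), with pole at s = −(1 + 3.083)/0.0769 = −53.09.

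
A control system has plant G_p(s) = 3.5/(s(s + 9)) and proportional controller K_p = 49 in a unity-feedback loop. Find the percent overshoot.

Closed-loop characteristic equation: s² + 9s + 171.5 = 0, so ω_n = 13.1 rad/s and ζ = 9/(2·13.1) = 0.3436.
%OS = 100·exp(−πζ/√(1−ζ²)) = 100·exp(−π·0.3436/√0.8819) = 31.7%.

31.7%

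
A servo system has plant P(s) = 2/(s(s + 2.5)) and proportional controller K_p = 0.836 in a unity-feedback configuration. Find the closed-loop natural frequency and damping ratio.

ω_n = 1.29 rad/s, ζ = 0.967

With unity feedback the closed-loop characteristic equation is s² + 2.5s + 0.836·2 = s² + 2.5s + 1.672 = 0.
Matching s² + 2ζω_n s + ω_n²: ω_n = √1.672 = 1.293 rad/s and 2ζω_n = 2.5, so ζ = 2.5/(2·1.293) = 0.967.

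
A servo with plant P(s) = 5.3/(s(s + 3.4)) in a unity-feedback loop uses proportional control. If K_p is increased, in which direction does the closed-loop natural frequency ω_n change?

ω_n = √(5.3·K_p), which grows with K_p.

increase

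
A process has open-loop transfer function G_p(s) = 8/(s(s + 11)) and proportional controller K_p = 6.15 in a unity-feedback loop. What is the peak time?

Closed-loop characteristic equation: s² + 11s + 49.2 = 0, so ω_n = 7.014 rad/s and ζ = 11/(2·7.014) = 0.7841.
Damped frequency ω_d = ω_n√(1−ζ²) = 4.353 rad/s, so peak time T_p = π/ω_d = 0.722 s.

T_p = 0.722 s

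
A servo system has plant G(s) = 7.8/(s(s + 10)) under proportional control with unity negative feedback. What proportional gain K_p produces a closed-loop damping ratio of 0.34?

K_p = 27.7

Closed-loop characteristic equation: s² + 10s + K_p·7.8 = 0.
So ω_n = √(7.8K_p) and 2ζω_n = 10, giving ζ = 10/(2√(7.8K_p)).
Setting ζ = 0.34: √(7.8K_p) = 10/(2·0.34) = 14.71, so K_p = 216.3/7.8 = 27.7.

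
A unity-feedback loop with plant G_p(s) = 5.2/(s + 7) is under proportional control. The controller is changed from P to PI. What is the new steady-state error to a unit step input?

0

Adding integral action puts a pole at s = 0 in the forward path, raising the system type to 1; a type-1 loop has zero steady-state error to a step.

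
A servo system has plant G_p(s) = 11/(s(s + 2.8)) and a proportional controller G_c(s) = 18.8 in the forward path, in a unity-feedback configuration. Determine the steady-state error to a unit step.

The open loop G_c(s)G_p(s) has a pole at the origin (type 1), so the static position error constant is infinite and e_ss = 1/(1+∞) = 0.

0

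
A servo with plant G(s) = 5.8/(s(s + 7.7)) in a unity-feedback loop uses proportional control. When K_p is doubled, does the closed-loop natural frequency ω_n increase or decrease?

increase

ω_n = √(5.8·K_p), which grows with K_p.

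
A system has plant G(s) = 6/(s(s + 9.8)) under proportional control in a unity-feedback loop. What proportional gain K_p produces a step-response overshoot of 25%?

K_p = 24.6

From %OS = 100·exp(−πζ/√(1−ζ²)) = 25%, ζ = −ln(0.25)/√(π²+ln²(0.25)) = 0.4037.
Characteristic equation s² + 9.8s + 6K_p = 0 gives ζ = 9.8/(2√(6K_p)).
Setting ζ = 0.4037: √(6K_p) = 9.8/(2·0.4037) = 12.14, so K_p = 147.3/6 = 24.6.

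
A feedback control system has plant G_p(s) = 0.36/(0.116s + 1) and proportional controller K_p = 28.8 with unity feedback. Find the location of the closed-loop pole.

s = -98

Closed loop: T(s) = K_p·G_p/(1+K_p·G_p) = 10.37/(0.116s + 1 + 10.37), with pole at s = −(1 + 10.37)/0.116 = −98.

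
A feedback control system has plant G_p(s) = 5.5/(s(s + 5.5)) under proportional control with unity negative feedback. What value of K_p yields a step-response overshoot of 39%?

From %OS = 100·exp(−πζ/√(1−ζ²)) = 39%, ζ = −ln(0.39)/√(π²+ln²(0.39)) = 0.2871.
Characteristic equation s² + 5.5s + 5.5K_p = 0 gives ζ = 5.5/(2√(5.5K_p)).
Setting ζ = 0.2871: √(5.5K_p) = 5.5/(2·0.2871) = 9.578, so K_p = 91.75/5.5 = 16.7.

K_p = 16.7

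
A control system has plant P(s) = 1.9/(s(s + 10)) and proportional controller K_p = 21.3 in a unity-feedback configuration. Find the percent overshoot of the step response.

The closed-loop denominator s² + 10s + 40.47 gives ω_n = √40.47 = 6.362 and ζ = 10/(2ω_n) = 0.786.
%OS = 100·exp(−πζ/√(1−ζ²)) = 100·exp(−π·0.786/√0.3823) = 1.84%.

1.84%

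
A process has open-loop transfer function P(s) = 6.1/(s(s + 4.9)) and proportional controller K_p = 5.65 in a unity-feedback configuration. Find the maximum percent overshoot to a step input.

Closed-loop characteristic equation: s² + 4.9s + 34.47 = 0, so ω_n = 5.871 rad/s and ζ = 4.9/(2·5.871) = 0.4173.
%OS = 100·exp(−πζ/√(1−ζ²)) = 100·exp(−π·0.4173/√0.8258) = 23.6%.

23.6%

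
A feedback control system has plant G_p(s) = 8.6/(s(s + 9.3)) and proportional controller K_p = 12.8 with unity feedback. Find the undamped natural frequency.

With unity feedback the closed-loop characteristic equation is s² + 9.3s + 12.8·8.6 = s² + 9.3s + 110.1 = 0.
So ω_n² = 110.1 ⇒ ω_n = 10.49 rad/s, and ζ = 9.3/(2ω_n) = 0.443.

ω_n = 10.5 rad/s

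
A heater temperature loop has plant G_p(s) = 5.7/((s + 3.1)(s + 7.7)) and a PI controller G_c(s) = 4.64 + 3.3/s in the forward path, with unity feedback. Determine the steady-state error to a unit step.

The open loop G_c(s)G_p(s) has a pole at the origin (type 1), so the static position error constant is infinite and e_ss = 1/(1+∞) = 0.

0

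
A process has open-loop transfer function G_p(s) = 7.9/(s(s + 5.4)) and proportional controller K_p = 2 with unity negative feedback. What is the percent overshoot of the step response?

The closed-loop denominator s² + 5.4s + 15.8 gives ω_n = √15.8 = 3.975 and ζ = 5.4/(2ω_n) = 0.6793.
%OS = 100·exp(−πζ/√(1−ζ²)) = 100·exp(−π·0.6793/√0.5386) = 5.46%.

5.46%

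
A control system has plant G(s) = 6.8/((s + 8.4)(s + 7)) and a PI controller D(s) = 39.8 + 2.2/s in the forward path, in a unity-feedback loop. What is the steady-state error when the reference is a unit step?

0

The open loop D(s)G(s) has a pole at the origin (type 1), so the static position error constant is infinite and e_ss = 1/(1+∞) = 0.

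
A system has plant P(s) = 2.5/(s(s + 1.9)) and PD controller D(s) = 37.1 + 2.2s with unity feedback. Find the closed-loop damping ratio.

Forward path: (37.1 + 2.2s)·2.5/(s(s+1.9)). The closed-loop characteristic equation is s² + (1.9 + 2.5·2.2)s + 2.5·37.1 = 0.
That is s² + 7.4s + 92.75 = 0, so ω_n = 9.631 rad/s and ζ = 7.4/(2·9.631) = 0.3842.

ζ = 0.384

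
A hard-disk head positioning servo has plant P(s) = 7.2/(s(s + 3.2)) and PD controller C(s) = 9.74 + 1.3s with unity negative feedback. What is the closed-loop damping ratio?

Forward path: (9.74 + 1.3s)·7.2/(s(s+3.2)). The closed-loop characteristic equation is s² + (3.2 + 7.2·1.3)s + 7.2·9.74 = 0.
That is s² + 12.56s + 70.13 = 0, so ω_n = 8.374 rad/s and ζ = 12.56/(2·8.374) = 0.7499.

ζ = 0.75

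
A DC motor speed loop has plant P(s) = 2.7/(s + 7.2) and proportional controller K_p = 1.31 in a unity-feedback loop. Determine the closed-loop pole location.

Closed-loop transfer function: T(s) = K_p·P(s)/(1 + K_p·P(s)) = 3.537/(s + 7.2 + 3.537) = 3.537/(s + 10.74).
The closed-loop pole is at s = −10.74.

s = -10.74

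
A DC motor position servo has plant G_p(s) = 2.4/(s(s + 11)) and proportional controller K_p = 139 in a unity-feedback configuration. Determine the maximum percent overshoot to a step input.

Closed-loop characteristic equation: s² + 11s + 333.6 = 0, so ω_n = 18.26 rad/s and ζ = 11/(2·18.26) = 0.3011.
%OS = 100·exp(−πζ/√(1−ζ²)) = 100·exp(−π·0.3011/√0.9093) = 37.1%.

37.1%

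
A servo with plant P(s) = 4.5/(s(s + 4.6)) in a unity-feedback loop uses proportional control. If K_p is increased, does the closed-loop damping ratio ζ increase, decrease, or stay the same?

ζ = 4.6/(2√(4.5K_p)); increasing K_p raises the denominator, so ζ falls.

decrease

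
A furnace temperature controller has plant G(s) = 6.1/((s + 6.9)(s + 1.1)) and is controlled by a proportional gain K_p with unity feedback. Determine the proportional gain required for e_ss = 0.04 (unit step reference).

The loop is type 0, so e_ss(step) = 1/(1 + K_pos) with K_pos = K_p·G(0).
G(0) = 0.8037. Require 1/(1 + K_p·0.8037) = 0.04, so 1 + 0.8037·K_p = 25.
K_p = (25 − 1)/0.8037 = 29.9.

K_p = 29.9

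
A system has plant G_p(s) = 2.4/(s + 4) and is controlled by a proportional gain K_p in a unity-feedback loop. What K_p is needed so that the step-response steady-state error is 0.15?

K_p = 9.44

The loop is type 0, so e_ss(step) = 1/(1 + K_pos) with K_pos = K_p·G_p(0).
G_p(0) = 0.6. Require 1/(1 + K_p·0.6) = 0.15, so 1 + 0.6·K_p = 6.667.
K_p = (6.667 − 1)/0.6 = 9.44.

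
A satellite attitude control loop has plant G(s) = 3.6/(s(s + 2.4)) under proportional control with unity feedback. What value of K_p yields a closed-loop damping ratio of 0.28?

K_p = 5.1

Closed-loop characteristic equation: s² + 2.4s + K_p·3.6 = 0.
So ω_n = √(3.6K_p) and 2ζω_n = 2.4, giving ζ = 2.4/(2√(3.6K_p)).
Setting ζ = 0.28: √(3.6K_p) = 2.4/(2·0.28) = 4.286, so K_p = 18.37/3.6 = 5.1.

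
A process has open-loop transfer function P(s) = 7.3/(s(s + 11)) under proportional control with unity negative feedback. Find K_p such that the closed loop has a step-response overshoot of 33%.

K_p = 37.4

From %OS = 100·exp(−πζ/√(1−ζ²)) = 33%, ζ = −ln(0.33)/√(π²+ln²(0.33)) = 0.3328.
Characteristic equation s² + 11s + 7.3K_p = 0 gives ζ = 11/(2√(7.3K_p)).
Setting ζ = 0.3328: √(7.3K_p) = 11/(2·0.3328) = 16.53, so K_p = 273.1/7.3 = 37.4.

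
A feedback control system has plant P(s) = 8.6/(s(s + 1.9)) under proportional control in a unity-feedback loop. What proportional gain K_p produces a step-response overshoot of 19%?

K_p = 0.48

From %OS = 100·exp(−πζ/√(1−ζ²)) = 19%, ζ = −ln(0.19)/√(π²+ln²(0.19)) = 0.4673.
Characteristic equation s² + 1.9s + 8.6K_p = 0 gives ζ = 1.9/(2√(8.6K_p)).
Setting ζ = 0.4673: √(8.6K_p) = 1.9/(2·0.4673) = 2.033, so K_p = 4.132/8.6 = 0.48.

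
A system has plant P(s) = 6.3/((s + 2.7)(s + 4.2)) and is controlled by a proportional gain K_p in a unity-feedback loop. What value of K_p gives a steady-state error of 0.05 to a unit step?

The loop is type 0, so e_ss(step) = 1/(1 + K_pos) with K_pos = K_p·P(0).
P(0) = 0.5556. Require 1/(1 + K_p·0.5556) = 0.05, so 1 + 0.5556·K_p = 20.
K_p = (20 − 1)/0.5556 = 34.2.

K_p = 34.2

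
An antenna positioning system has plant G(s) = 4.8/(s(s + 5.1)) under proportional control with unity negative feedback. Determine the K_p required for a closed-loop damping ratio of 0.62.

K_p = 3.52

Closed-loop characteristic equation: s² + 5.1s + K_p·4.8 = 0.
So ω_n = √(4.8K_p) and 2ζω_n = 5.1, giving ζ = 5.1/(2√(4.8K_p)).
Setting ζ = 0.62: √(4.8K_p) = 5.1/(2·0.62) = 4.113, so K_p = 16.92/4.8 = 3.52.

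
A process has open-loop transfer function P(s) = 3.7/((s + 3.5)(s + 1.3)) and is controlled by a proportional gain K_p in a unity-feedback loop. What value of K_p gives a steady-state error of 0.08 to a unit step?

The loop is type 0, so e_ss(step) = 1/(1 + K_pos) with K_pos = K_p·P(0).
P(0) = 0.8132. Require 1/(1 + K_p·0.8132) = 0.08, so 1 + 0.8132·K_p = 12.5.
K_p = (12.5 − 1)/0.8132 = 14.1.

K_p = 14.1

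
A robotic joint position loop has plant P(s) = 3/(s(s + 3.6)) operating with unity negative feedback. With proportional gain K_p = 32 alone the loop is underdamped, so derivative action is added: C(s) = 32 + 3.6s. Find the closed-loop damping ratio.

Forward path: (32 + 3.6s)·3/(s(s+3.6)). The closed-loop characteristic equation is s² + (3.6 + 3·3.6)s + 3·32 = 0.
That is s² + 14.4s + 96 = 0, so ω_n = 9.798 rad/s and ζ = 14.4/(2·9.798) = 0.7348.

ζ = 0.735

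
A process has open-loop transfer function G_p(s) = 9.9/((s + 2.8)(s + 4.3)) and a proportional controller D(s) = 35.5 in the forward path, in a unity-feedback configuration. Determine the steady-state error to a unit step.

0.0331

The loop is type 0. Static position error constant K_pos = D(0)·G_p(0) = 35.5·0.8223 = 29.19.
Steady-state error to a unit step: e_ss = 1/(1+K_pos) = 1/30.19 = 0.0331.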